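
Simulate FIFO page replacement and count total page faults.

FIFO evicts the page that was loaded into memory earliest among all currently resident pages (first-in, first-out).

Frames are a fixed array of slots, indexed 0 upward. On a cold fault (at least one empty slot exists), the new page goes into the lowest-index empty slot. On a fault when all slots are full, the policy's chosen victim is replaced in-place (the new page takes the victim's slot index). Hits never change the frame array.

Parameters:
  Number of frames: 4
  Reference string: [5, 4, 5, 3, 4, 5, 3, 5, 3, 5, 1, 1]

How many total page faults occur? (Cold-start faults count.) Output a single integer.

Answer: 4

Derivation:
Step 0: ref 5 → FAULT, frames=[5,-,-,-]
Step 1: ref 4 → FAULT, frames=[5,4,-,-]
Step 2: ref 5 → HIT, frames=[5,4,-,-]
Step 3: ref 3 → FAULT, frames=[5,4,3,-]
Step 4: ref 4 → HIT, frames=[5,4,3,-]
Step 5: ref 5 → HIT, frames=[5,4,3,-]
Step 6: ref 3 → HIT, frames=[5,4,3,-]
Step 7: ref 5 → HIT, frames=[5,4,3,-]
Step 8: ref 3 → HIT, frames=[5,4,3,-]
Step 9: ref 5 → HIT, frames=[5,4,3,-]
Step 10: ref 1 → FAULT, frames=[5,4,3,1]
Step 11: ref 1 → HIT, frames=[5,4,3,1]
Total faults: 4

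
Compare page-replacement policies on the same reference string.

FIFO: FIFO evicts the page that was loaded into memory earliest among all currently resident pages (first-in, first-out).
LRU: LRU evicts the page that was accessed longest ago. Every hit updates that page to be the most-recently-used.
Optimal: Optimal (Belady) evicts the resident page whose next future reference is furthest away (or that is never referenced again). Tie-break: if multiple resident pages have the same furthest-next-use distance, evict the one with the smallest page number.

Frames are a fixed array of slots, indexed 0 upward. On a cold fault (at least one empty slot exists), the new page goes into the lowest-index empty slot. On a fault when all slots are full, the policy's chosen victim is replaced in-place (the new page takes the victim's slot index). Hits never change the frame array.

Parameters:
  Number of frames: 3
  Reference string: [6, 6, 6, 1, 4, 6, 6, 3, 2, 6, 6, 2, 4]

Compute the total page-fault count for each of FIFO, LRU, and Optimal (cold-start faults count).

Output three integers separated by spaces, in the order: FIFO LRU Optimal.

Answer: 7 6 5

Derivation:
--- FIFO ---
  step 0: ref 6 -> FAULT, frames=[6,-,-] (faults so far: 1)
  step 1: ref 6 -> HIT, frames=[6,-,-] (faults so far: 1)
  step 2: ref 6 -> HIT, frames=[6,-,-] (faults so far: 1)
  step 3: ref 1 -> FAULT, frames=[6,1,-] (faults so far: 2)
  step 4: ref 4 -> FAULT, frames=[6,1,4] (faults so far: 3)
  step 5: ref 6 -> HIT, frames=[6,1,4] (faults so far: 3)
  step 6: ref 6 -> HIT, frames=[6,1,4] (faults so far: 3)
  step 7: ref 3 -> FAULT, evict 6, frames=[3,1,4] (faults so far: 4)
  step 8: ref 2 -> FAULT, evict 1, frames=[3,2,4] (faults so far: 5)
  step 9: ref 6 -> FAULT, evict 4, frames=[3,2,6] (faults so far: 6)
  step 10: ref 6 -> HIT, frames=[3,2,6] (faults so far: 6)
  step 11: ref 2 -> HIT, frames=[3,2,6] (faults so far: 6)
  step 12: ref 4 -> FAULT, evict 3, frames=[4,2,6] (faults so far: 7)
  FIFO total faults: 7
--- LRU ---
  step 0: ref 6 -> FAULT, frames=[6,-,-] (faults so far: 1)
  step 1: ref 6 -> HIT, frames=[6,-,-] (faults so far: 1)
  step 2: ref 6 -> HIT, frames=[6,-,-] (faults so far: 1)
  step 3: ref 1 -> FAULT, frames=[6,1,-] (faults so far: 2)
  step 4: ref 4 -> FAULT, frames=[6,1,4] (faults so far: 3)
  step 5: ref 6 -> HIT, frames=[6,1,4] (faults so far: 3)
  step 6: ref 6 -> HIT, frames=[6,1,4] (faults so far: 3)
  step 7: ref 3 -> FAULT, evict 1, frames=[6,3,4] (faults so far: 4)
  step 8: ref 2 -> FAULT, evict 4, frames=[6,3,2] (faults so far: 5)
  step 9: ref 6 -> HIT, frames=[6,3,2] (faults so far: 5)
  step 10: ref 6 -> HIT, frames=[6,3,2] (faults so far: 5)
  step 11: ref 2 -> HIT, frames=[6,3,2] (faults so far: 5)
  step 12: ref 4 -> FAULT, evict 3, frames=[6,4,2] (faults so far: 6)
  LRU total faults: 6
--- Optimal ---
  step 0: ref 6 -> FAULT, frames=[6,-,-] (faults so far: 1)
  step 1: ref 6 -> HIT, frames=[6,-,-] (faults so far: 1)
  step 2: ref 6 -> HIT, frames=[6,-,-] (faults so far: 1)
  step 3: ref 1 -> FAULT, frames=[6,1,-] (faults so far: 2)
  step 4: ref 4 -> FAULT, frames=[6,1,4] (faults so far: 3)
  step 5: ref 6 -> HIT, frames=[6,1,4] (faults so far: 3)
  step 6: ref 6 -> HIT, frames=[6,1,4] (faults so far: 3)
  step 7: ref 3 -> FAULT, evict 1, frames=[6,3,4] (faults so far: 4)
  step 8: ref 2 -> FAULT, evict 3, frames=[6,2,4] (faults so far: 5)
  step 9: ref 6 -> HIT, frames=[6,2,4] (faults so far: 5)
  step 10: ref 6 -> HIT, frames=[6,2,4] (faults so far: 5)
  step 11: ref 2 -> HIT, frames=[6,2,4] (faults so far: 5)
  step 12: ref 4 -> HIT, frames=[6,2,4] (faults so far: 5)
  Optimal total faults: 5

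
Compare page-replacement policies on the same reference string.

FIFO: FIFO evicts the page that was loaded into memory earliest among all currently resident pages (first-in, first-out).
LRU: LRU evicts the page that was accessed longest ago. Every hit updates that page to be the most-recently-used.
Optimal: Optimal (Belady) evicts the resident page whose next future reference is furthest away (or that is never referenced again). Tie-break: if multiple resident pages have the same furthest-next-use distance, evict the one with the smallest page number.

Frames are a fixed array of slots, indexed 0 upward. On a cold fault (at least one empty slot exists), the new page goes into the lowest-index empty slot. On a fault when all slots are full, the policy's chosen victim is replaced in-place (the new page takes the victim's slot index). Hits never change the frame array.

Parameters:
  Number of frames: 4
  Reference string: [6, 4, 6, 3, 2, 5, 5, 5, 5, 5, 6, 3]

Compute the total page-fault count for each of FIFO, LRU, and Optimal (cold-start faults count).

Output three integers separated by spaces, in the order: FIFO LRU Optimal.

Answer: 6 5 5

Derivation:
--- FIFO ---
  step 0: ref 6 -> FAULT, frames=[6,-,-,-] (faults so far: 1)
  step 1: ref 4 -> FAULT, frames=[6,4,-,-] (faults so far: 2)
  step 2: ref 6 -> HIT, frames=[6,4,-,-] (faults so far: 2)
  step 3: ref 3 -> FAULT, frames=[6,4,3,-] (faults so far: 3)
  step 4: ref 2 -> FAULT, frames=[6,4,3,2] (faults so far: 4)
  step 5: ref 5 -> FAULT, evict 6, frames=[5,4,3,2] (faults so far: 5)
  step 6: ref 5 -> HIT, frames=[5,4,3,2] (faults so far: 5)
  step 7: ref 5 -> HIT, frames=[5,4,3,2] (faults so far: 5)
  step 8: ref 5 -> HIT, frames=[5,4,3,2] (faults so far: 5)
  step 9: ref 5 -> HIT, frames=[5,4,3,2] (faults so far: 5)
  step 10: ref 6 -> FAULT, evict 4, frames=[5,6,3,2] (faults so far: 6)
  step 11: ref 3 -> HIT, frames=[5,6,3,2] (faults so far: 6)
  FIFO total faults: 6
--- LRU ---
  step 0: ref 6 -> FAULT, frames=[6,-,-,-] (faults so far: 1)
  step 1: ref 4 -> FAULT, frames=[6,4,-,-] (faults so far: 2)
  step 2: ref 6 -> HIT, frames=[6,4,-,-] (faults so far: 2)
  step 3: ref 3 -> FAULT, frames=[6,4,3,-] (faults so far: 3)
  step 4: ref 2 -> FAULT, frames=[6,4,3,2] (faults so far: 4)
  step 5: ref 5 -> FAULT, evict 4, frames=[6,5,3,2] (faults so far: 5)
  step 6: ref 5 -> HIT, frames=[6,5,3,2] (faults so far: 5)
  step 7: ref 5 -> HIT, frames=[6,5,3,2] (faults so far: 5)
  step 8: ref 5 -> HIT, frames=[6,5,3,2] (faults so far: 5)
  step 9: ref 5 -> HIT, frames=[6,5,3,2] (faults so far: 5)
  step 10: ref 6 -> HIT, frames=[6,5,3,2] (faults so far: 5)
  step 11: ref 3 -> HIT, frames=[6,5,3,2] (faults so far: 5)
  LRU total faults: 5
--- Optimal ---
  step 0: ref 6 -> FAULT, frames=[6,-,-,-] (faults so far: 1)
  step 1: ref 4 -> FAULT, frames=[6,4,-,-] (faults so far: 2)
  step 2: ref 6 -> HIT, frames=[6,4,-,-] (faults so far: 2)
  step 3: ref 3 -> FAULT, frames=[6,4,3,-] (faults so far: 3)
  step 4: ref 2 -> FAULT, frames=[6,4,3,2] (faults so far: 4)
  step 5: ref 5 -> FAULT, evict 2, frames=[6,4,3,5] (faults so far: 5)
  step 6: ref 5 -> HIT, frames=[6,4,3,5] (faults so far: 5)
  step 7: ref 5 -> HIT, frames=[6,4,3,5] (faults so far: 5)
  step 8: ref 5 -> HIT, frames=[6,4,3,5] (faults so far: 5)
  step 9: ref 5 -> HIT, frames=[6,4,3,5] (faults so far: 5)
  step 10: ref 6 -> HIT, frames=[6,4,3,5] (faults so far: 5)
  step 11: ref 3 -> HIT, frames=[6,4,3,5] (faults so far: 5)
  Optimal total faults: 5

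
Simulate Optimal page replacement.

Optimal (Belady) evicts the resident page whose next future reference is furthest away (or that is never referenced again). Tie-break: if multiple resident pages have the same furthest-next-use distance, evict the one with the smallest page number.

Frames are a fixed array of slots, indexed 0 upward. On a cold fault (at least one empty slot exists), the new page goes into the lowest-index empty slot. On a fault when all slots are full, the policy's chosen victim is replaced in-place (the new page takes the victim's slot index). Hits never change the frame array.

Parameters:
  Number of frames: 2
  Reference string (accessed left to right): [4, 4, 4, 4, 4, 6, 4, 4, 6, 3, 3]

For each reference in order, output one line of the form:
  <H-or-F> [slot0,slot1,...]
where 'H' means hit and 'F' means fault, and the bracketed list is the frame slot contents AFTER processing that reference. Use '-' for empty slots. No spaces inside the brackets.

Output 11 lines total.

F [4,-]
H [4,-]
H [4,-]
H [4,-]
H [4,-]
F [4,6]
H [4,6]
H [4,6]
H [4,6]
F [3,6]
H [3,6]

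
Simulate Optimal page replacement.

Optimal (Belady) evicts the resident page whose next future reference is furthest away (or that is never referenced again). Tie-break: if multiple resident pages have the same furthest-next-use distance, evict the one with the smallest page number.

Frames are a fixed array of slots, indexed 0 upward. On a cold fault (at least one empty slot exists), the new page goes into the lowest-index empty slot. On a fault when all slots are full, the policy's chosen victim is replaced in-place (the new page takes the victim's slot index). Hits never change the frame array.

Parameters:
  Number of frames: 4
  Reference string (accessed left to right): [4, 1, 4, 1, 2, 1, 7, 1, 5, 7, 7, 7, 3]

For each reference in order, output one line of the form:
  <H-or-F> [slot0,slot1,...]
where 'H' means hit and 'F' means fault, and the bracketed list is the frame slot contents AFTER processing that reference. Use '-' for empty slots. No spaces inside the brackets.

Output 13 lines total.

F [4,-,-,-]
F [4,1,-,-]
H [4,1,-,-]
H [4,1,-,-]
F [4,1,2,-]
H [4,1,2,-]
F [4,1,2,7]
H [4,1,2,7]
F [4,5,2,7]
H [4,5,2,7]
H [4,5,2,7]
H [4,5,2,7]
F [4,5,3,7]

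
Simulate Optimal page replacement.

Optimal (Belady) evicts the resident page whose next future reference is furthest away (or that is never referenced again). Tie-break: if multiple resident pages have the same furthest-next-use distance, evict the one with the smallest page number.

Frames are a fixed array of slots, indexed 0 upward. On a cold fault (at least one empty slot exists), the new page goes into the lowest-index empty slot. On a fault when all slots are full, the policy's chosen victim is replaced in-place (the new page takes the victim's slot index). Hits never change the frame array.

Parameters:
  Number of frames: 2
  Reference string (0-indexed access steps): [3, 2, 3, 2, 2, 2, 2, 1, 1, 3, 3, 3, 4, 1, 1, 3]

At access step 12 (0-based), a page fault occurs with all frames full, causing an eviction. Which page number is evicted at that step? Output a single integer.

Answer: 3

Derivation:
Step 0: ref 3 -> FAULT, frames=[3,-]
Step 1: ref 2 -> FAULT, frames=[3,2]
Step 2: ref 3 -> HIT, frames=[3,2]
Step 3: ref 2 -> HIT, frames=[3,2]
Step 4: ref 2 -> HIT, frames=[3,2]
Step 5: ref 2 -> HIT, frames=[3,2]
Step 6: ref 2 -> HIT, frames=[3,2]
Step 7: ref 1 -> FAULT, evict 2, frames=[3,1]
Step 8: ref 1 -> HIT, frames=[3,1]
Step 9: ref 3 -> HIT, frames=[3,1]
Step 10: ref 3 -> HIT, frames=[3,1]
Step 11: ref 3 -> HIT, frames=[3,1]
Step 12: ref 4 -> FAULT, evict 3, frames=[4,1]
At step 12: evicted page 3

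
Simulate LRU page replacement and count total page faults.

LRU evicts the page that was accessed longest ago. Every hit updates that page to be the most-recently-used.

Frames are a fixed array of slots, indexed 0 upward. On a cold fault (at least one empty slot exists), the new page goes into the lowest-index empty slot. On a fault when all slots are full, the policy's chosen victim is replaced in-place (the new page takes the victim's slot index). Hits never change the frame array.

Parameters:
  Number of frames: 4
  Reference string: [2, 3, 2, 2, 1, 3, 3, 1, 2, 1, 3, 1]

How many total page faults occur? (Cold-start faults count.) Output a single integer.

Answer: 3

Derivation:
Step 0: ref 2 → FAULT, frames=[2,-,-,-]
Step 1: ref 3 → FAULT, frames=[2,3,-,-]
Step 2: ref 2 → HIT, frames=[2,3,-,-]
Step 3: ref 2 → HIT, frames=[2,3,-,-]
Step 4: ref 1 → FAULT, frames=[2,3,1,-]
Step 5: ref 3 → HIT, frames=[2,3,1,-]
Step 6: ref 3 → HIT, frames=[2,3,1,-]
Step 7: ref 1 → HIT, frames=[2,3,1,-]
Step 8: ref 2 → HIT, frames=[2,3,1,-]
Step 9: ref 1 → HIT, frames=[2,3,1,-]
Step 10: ref 3 → HIT, frames=[2,3,1,-]
Step 11: ref 1 → HIT, frames=[2,3,1,-]
Total faults: 3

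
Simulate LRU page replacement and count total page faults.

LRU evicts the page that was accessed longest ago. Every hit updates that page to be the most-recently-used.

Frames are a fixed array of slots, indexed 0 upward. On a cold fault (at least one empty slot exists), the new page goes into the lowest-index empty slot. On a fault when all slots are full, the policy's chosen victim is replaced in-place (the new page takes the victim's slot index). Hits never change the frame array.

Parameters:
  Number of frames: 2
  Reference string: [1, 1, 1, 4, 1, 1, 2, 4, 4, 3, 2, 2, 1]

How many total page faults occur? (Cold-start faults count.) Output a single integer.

Step 0: ref 1 → FAULT, frames=[1,-]
Step 1: ref 1 → HIT, frames=[1,-]
Step 2: ref 1 → HIT, frames=[1,-]
Step 3: ref 4 → FAULT, frames=[1,4]
Step 4: ref 1 → HIT, frames=[1,4]
Step 5: ref 1 → HIT, frames=[1,4]
Step 6: ref 2 → FAULT (evict 4), frames=[1,2]
Step 7: ref 4 → FAULT (evict 1), frames=[4,2]
Step 8: ref 4 → HIT, frames=[4,2]
Step 9: ref 3 → FAULT (evict 2), frames=[4,3]
Step 10: ref 2 → FAULT (evict 4), frames=[2,3]
Step 11: ref 2 → HIT, frames=[2,3]
Step 12: ref 1 → FAULT (evict 3), frames=[2,1]
Total faults: 7

Answer: 7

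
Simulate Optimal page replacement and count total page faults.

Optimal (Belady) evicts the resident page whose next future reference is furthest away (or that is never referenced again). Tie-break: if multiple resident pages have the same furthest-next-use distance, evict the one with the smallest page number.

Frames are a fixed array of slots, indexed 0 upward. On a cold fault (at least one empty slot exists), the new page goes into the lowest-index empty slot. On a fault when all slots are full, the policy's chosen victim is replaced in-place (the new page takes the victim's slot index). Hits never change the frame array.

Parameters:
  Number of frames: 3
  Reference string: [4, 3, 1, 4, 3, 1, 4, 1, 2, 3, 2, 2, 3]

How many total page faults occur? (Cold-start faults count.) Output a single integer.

Step 0: ref 4 → FAULT, frames=[4,-,-]
Step 1: ref 3 → FAULT, frames=[4,3,-]
Step 2: ref 1 → FAULT, frames=[4,3,1]
Step 3: ref 4 → HIT, frames=[4,3,1]
Step 4: ref 3 → HIT, frames=[4,3,1]
Step 5: ref 1 → HIT, frames=[4,3,1]
Step 6: ref 4 → HIT, frames=[4,3,1]
Step 7: ref 1 → HIT, frames=[4,3,1]
Step 8: ref 2 → FAULT (evict 1), frames=[4,3,2]
Step 9: ref 3 → HIT, frames=[4,3,2]
Step 10: ref 2 → HIT, frames=[4,3,2]
Step 11: ref 2 → HIT, frames=[4,3,2]
Step 12: ref 3 → HIT, frames=[4,3,2]
Total faults: 4

Answer: 4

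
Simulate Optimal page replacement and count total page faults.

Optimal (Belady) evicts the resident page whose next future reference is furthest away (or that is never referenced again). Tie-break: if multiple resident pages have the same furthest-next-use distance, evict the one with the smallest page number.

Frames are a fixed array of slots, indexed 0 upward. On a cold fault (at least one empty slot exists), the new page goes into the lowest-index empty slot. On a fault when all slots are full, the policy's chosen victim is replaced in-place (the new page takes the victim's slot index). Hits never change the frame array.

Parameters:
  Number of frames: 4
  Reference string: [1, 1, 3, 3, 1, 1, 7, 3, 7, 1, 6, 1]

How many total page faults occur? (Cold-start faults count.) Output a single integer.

Step 0: ref 1 → FAULT, frames=[1,-,-,-]
Step 1: ref 1 → HIT, frames=[1,-,-,-]
Step 2: ref 3 → FAULT, frames=[1,3,-,-]
Step 3: ref 3 → HIT, frames=[1,3,-,-]
Step 4: ref 1 → HIT, frames=[1,3,-,-]
Step 5: ref 1 → HIT, frames=[1,3,-,-]
Step 6: ref 7 → FAULT, frames=[1,3,7,-]
Step 7: ref 3 → HIT, frames=[1,3,7,-]
Step 8: ref 7 → HIT, frames=[1,3,7,-]
Step 9: ref 1 → HIT, frames=[1,3,7,-]
Step 10: ref 6 → FAULT, frames=[1,3,7,6]
Step 11: ref 1 → HIT, frames=[1,3,7,6]
Total faults: 4

Answer: 4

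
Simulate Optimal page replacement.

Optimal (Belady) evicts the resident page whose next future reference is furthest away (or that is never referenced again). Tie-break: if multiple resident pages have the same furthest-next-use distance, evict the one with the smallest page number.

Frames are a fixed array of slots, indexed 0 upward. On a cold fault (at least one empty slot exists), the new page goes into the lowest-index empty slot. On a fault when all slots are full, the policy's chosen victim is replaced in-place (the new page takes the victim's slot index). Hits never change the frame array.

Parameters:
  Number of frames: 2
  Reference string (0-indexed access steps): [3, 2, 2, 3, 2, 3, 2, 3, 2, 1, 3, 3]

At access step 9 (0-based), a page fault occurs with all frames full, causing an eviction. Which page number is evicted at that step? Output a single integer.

Answer: 2

Derivation:
Step 0: ref 3 -> FAULT, frames=[3,-]
Step 1: ref 2 -> FAULT, frames=[3,2]
Step 2: ref 2 -> HIT, frames=[3,2]
Step 3: ref 3 -> HIT, frames=[3,2]
Step 4: ref 2 -> HIT, frames=[3,2]
Step 5: ref 3 -> HIT, frames=[3,2]
Step 6: ref 2 -> HIT, frames=[3,2]
Step 7: ref 3 -> HIT, frames=[3,2]
Step 8: ref 2 -> HIT, frames=[3,2]
Step 9: ref 1 -> FAULT, evict 2, frames=[3,1]
At step 9: evicted page 2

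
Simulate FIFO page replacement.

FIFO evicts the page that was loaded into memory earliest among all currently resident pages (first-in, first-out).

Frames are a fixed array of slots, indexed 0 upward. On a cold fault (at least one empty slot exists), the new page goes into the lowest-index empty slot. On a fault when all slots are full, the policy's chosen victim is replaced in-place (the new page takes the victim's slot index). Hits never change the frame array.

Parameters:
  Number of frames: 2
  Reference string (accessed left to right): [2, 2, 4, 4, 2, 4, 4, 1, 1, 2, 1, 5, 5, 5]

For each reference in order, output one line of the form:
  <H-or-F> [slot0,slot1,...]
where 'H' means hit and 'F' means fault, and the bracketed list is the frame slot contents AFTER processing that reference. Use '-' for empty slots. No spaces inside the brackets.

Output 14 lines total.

F [2,-]
H [2,-]
F [2,4]
H [2,4]
H [2,4]
H [2,4]
H [2,4]
F [1,4]
H [1,4]
F [1,2]
H [1,2]
F [5,2]
H [5,2]
H [5,2]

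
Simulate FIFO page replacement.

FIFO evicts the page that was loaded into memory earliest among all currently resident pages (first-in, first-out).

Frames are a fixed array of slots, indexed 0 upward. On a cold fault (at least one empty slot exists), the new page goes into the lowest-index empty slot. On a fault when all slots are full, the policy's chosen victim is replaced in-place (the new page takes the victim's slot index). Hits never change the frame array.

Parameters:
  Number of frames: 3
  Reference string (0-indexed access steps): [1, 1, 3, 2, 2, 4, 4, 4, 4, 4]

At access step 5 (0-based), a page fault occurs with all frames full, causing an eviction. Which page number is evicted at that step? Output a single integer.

Answer: 1

Derivation:
Step 0: ref 1 -> FAULT, frames=[1,-,-]
Step 1: ref 1 -> HIT, frames=[1,-,-]
Step 2: ref 3 -> FAULT, frames=[1,3,-]
Step 3: ref 2 -> FAULT, frames=[1,3,2]
Step 4: ref 2 -> HIT, frames=[1,3,2]
Step 5: ref 4 -> FAULT, evict 1, frames=[4,3,2]
At step 5: evicted page 1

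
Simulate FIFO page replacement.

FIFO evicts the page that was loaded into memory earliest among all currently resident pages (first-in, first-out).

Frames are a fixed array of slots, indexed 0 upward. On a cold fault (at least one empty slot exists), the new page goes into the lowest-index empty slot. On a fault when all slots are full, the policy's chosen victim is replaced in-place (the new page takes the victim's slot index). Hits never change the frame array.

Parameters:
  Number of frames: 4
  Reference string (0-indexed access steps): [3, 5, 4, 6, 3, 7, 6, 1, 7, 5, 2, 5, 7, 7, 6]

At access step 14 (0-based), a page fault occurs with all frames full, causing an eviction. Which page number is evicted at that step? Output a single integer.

Answer: 7

Derivation:
Step 0: ref 3 -> FAULT, frames=[3,-,-,-]
Step 1: ref 5 -> FAULT, frames=[3,5,-,-]
Step 2: ref 4 -> FAULT, frames=[3,5,4,-]
Step 3: ref 6 -> FAULT, frames=[3,5,4,6]
Step 4: ref 3 -> HIT, frames=[3,5,4,6]
Step 5: ref 7 -> FAULT, evict 3, frames=[7,5,4,6]
Step 6: ref 6 -> HIT, frames=[7,5,4,6]
Step 7: ref 1 -> FAULT, evict 5, frames=[7,1,4,6]
Step 8: ref 7 -> HIT, frames=[7,1,4,6]
Step 9: ref 5 -> FAULT, evict 4, frames=[7,1,5,6]
Step 10: ref 2 -> FAULT, evict 6, frames=[7,1,5,2]
Step 11: ref 5 -> HIT, frames=[7,1,5,2]
Step 12: ref 7 -> HIT, frames=[7,1,5,2]
Step 13: ref 7 -> HIT, frames=[7,1,5,2]
Step 14: ref 6 -> FAULT, evict 7, frames=[6,1,5,2]
At step 14: evicted page 7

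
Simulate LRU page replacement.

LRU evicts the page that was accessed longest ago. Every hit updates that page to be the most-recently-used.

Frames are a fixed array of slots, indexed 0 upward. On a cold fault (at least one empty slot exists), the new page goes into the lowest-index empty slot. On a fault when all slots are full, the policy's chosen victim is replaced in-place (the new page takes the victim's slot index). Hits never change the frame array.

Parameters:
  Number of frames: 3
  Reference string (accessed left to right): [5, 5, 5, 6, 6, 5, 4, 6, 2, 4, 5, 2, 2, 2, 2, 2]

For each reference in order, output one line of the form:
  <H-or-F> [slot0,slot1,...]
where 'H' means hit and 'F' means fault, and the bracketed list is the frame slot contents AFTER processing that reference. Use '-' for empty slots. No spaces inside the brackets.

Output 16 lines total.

F [5,-,-]
H [5,-,-]
H [5,-,-]
F [5,6,-]
H [5,6,-]
H [5,6,-]
F [5,6,4]
H [5,6,4]
F [2,6,4]
H [2,6,4]
F [2,5,4]
H [2,5,4]
H [2,5,4]
H [2,5,4]
H [2,5,4]
H [2,5,4]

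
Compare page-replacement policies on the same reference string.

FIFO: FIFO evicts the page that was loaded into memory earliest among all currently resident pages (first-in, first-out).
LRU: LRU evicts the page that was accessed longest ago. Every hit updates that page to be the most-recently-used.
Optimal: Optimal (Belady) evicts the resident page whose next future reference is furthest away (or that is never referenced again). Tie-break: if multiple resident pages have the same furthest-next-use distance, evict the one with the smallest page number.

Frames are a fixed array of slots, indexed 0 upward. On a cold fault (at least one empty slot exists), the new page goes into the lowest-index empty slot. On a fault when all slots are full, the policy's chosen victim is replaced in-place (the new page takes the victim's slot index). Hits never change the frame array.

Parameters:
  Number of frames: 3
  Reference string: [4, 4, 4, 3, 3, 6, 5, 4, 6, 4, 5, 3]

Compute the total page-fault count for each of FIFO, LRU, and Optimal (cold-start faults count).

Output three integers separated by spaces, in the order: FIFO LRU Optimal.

Answer: 6 6 5

Derivation:
--- FIFO ---
  step 0: ref 4 -> FAULT, frames=[4,-,-] (faults so far: 1)
  step 1: ref 4 -> HIT, frames=[4,-,-] (faults so far: 1)
  step 2: ref 4 -> HIT, frames=[4,-,-] (faults so far: 1)
  step 3: ref 3 -> FAULT, frames=[4,3,-] (faults so far: 2)
  step 4: ref 3 -> HIT, frames=[4,3,-] (faults so far: 2)
  step 5: ref 6 -> FAULT, frames=[4,3,6] (faults so far: 3)
  step 6: ref 5 -> FAULT, evict 4, frames=[5,3,6] (faults so far: 4)
  step 7: ref 4 -> FAULT, evict 3, frames=[5,4,6] (faults so far: 5)
  step 8: ref 6 -> HIT, frames=[5,4,6] (faults so far: 5)
  step 9: ref 4 -> HIT, frames=[5,4,6] (faults so far: 5)
  step 10: ref 5 -> HIT, frames=[5,4,6] (faults so far: 5)
  step 11: ref 3 -> FAULT, evict 6, frames=[5,4,3] (faults so far: 6)
  FIFO total faults: 6
--- LRU ---
  step 0: ref 4 -> FAULT, frames=[4,-,-] (faults so far: 1)
  step 1: ref 4 -> HIT, frames=[4,-,-] (faults so far: 1)
  step 2: ref 4 -> HIT, frames=[4,-,-] (faults so far: 1)
  step 3: ref 3 -> FAULT, frames=[4,3,-] (faults so far: 2)
  step 4: ref 3 -> HIT, frames=[4,3,-] (faults so far: 2)
  step 5: ref 6 -> FAULT, frames=[4,3,6] (faults so far: 3)
  step 6: ref 5 -> FAULT, evict 4, frames=[5,3,6] (faults so far: 4)
  step 7: ref 4 -> FAULT, evict 3, frames=[5,4,6] (faults so far: 5)
  step 8: ref 6 -> HIT, frames=[5,4,6] (faults so far: 5)
  step 9: ref 4 -> HIT, frames=[5,4,6] (faults so far: 5)
  step 10: ref 5 -> HIT, frames=[5,4,6] (faults so far: 5)
  step 11: ref 3 -> FAULT, evict 6, frames=[5,4,3] (faults so far: 6)
  LRU total faults: 6
--- Optimal ---
  step 0: ref 4 -> FAULT, frames=[4,-,-] (faults so far: 1)
  step 1: ref 4 -> HIT, frames=[4,-,-] (faults so far: 1)
  step 2: ref 4 -> HIT, frames=[4,-,-] (faults so far: 1)
  step 3: ref 3 -> FAULT, frames=[4,3,-] (faults so far: 2)
  step 4: ref 3 -> HIT, frames=[4,3,-] (faults so far: 2)
  step 5: ref 6 -> FAULT, frames=[4,3,6] (faults so far: 3)
  step 6: ref 5 -> FAULT, evict 3, frames=[4,5,6] (faults so far: 4)
  step 7: ref 4 -> HIT, frames=[4,5,6] (faults so far: 4)
  step 8: ref 6 -> HIT, frames=[4,5,6] (faults so far: 4)
  step 9: ref 4 -> HIT, frames=[4,5,6] (faults so far: 4)
  step 10: ref 5 -> HIT, frames=[4,5,6] (faults so far: 4)
  step 11: ref 3 -> FAULT, evict 4, frames=[3,5,6] (faults so far: 5)
  Optimal total faults: 5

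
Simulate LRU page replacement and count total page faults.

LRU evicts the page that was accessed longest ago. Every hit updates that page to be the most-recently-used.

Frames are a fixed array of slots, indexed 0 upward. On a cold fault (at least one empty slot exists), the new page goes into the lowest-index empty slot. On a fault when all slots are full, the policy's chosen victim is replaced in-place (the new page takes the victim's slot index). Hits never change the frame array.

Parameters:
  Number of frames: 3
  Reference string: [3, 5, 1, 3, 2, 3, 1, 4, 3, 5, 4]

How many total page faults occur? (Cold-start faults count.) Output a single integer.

Answer: 6

Derivation:
Step 0: ref 3 → FAULT, frames=[3,-,-]
Step 1: ref 5 → FAULT, frames=[3,5,-]
Step 2: ref 1 → FAULT, frames=[3,5,1]
Step 3: ref 3 → HIT, frames=[3,5,1]
Step 4: ref 2 → FAULT (evict 5), frames=[3,2,1]
Step 5: ref 3 → HIT, frames=[3,2,1]
Step 6: ref 1 → HIT, frames=[3,2,1]
Step 7: ref 4 → FAULT (evict 2), frames=[3,4,1]
Step 8: ref 3 → HIT, frames=[3,4,1]
Step 9: ref 5 → FAULT (evict 1), frames=[3,4,5]
Step 10: ref 4 → HIT, frames=[3,4,5]
Total faults: 6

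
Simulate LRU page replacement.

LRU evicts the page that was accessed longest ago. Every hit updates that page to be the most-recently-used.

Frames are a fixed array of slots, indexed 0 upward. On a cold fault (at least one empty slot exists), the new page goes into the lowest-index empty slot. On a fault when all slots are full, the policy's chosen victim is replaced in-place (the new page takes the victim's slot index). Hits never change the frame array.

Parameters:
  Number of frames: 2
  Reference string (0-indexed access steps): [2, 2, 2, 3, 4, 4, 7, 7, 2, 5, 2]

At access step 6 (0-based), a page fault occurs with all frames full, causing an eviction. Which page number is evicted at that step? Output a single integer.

Step 0: ref 2 -> FAULT, frames=[2,-]
Step 1: ref 2 -> HIT, frames=[2,-]
Step 2: ref 2 -> HIT, frames=[2,-]
Step 3: ref 3 -> FAULT, frames=[2,3]
Step 4: ref 4 -> FAULT, evict 2, frames=[4,3]
Step 5: ref 4 -> HIT, frames=[4,3]
Step 6: ref 7 -> FAULT, evict 3, frames=[4,7]
At step 6: evicted page 3

Answer: 3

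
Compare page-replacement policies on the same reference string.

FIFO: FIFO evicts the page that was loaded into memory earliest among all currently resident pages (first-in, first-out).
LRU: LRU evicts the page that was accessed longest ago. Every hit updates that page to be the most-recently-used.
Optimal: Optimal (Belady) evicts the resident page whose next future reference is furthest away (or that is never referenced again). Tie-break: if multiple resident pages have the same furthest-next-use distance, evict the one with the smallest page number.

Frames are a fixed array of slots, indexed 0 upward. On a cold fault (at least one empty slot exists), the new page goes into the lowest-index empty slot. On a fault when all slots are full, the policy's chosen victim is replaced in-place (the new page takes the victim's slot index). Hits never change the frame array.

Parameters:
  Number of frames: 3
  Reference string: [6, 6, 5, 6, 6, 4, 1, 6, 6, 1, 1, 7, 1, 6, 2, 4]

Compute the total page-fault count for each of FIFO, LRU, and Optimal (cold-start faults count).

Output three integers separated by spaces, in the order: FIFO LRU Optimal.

Answer: 8 7 7

Derivation:
--- FIFO ---
  step 0: ref 6 -> FAULT, frames=[6,-,-] (faults so far: 1)
  step 1: ref 6 -> HIT, frames=[6,-,-] (faults so far: 1)
  step 2: ref 5 -> FAULT, frames=[6,5,-] (faults so far: 2)
  step 3: ref 6 -> HIT, frames=[6,5,-] (faults so far: 2)
  step 4: ref 6 -> HIT, frames=[6,5,-] (faults so far: 2)
  step 5: ref 4 -> FAULT, frames=[6,5,4] (faults so far: 3)
  step 6: ref 1 -> FAULT, evict 6, frames=[1,5,4] (faults so far: 4)
  step 7: ref 6 -> FAULT, evict 5, frames=[1,6,4] (faults so far: 5)
  step 8: ref 6 -> HIT, frames=[1,6,4] (faults so far: 5)
  step 9: ref 1 -> HIT, frames=[1,6,4] (faults so far: 5)
  step 10: ref 1 -> HIT, frames=[1,6,4] (faults so far: 5)
  step 11: ref 7 -> FAULT, evict 4, frames=[1,6,7] (faults so far: 6)
  step 12: ref 1 -> HIT, frames=[1,6,7] (faults so far: 6)
  step 13: ref 6 -> HIT, frames=[1,6,7] (faults so far: 6)
  step 14: ref 2 -> FAULT, evict 1, frames=[2,6,7] (faults so far: 7)
  step 15: ref 4 -> FAULT, evict 6, frames=[2,4,7] (faults so far: 8)
  FIFO total faults: 8
--- LRU ---
  step 0: ref 6 -> FAULT, frames=[6,-,-] (faults so far: 1)
  step 1: ref 6 -> HIT, frames=[6,-,-] (faults so far: 1)
  step 2: ref 5 -> FAULT, frames=[6,5,-] (faults so far: 2)
  step 3: ref 6 -> HIT, frames=[6,5,-] (faults so far: 2)
  step 4: ref 6 -> HIT, frames=[6,5,-] (faults so far: 2)
  step 5: ref 4 -> FAULT, frames=[6,5,4] (faults so far: 3)
  step 6: ref 1 -> FAULT, evict 5, frames=[6,1,4] (faults so far: 4)
  step 7: ref 6 -> HIT, frames=[6,1,4] (faults so far: 4)
  step 8: ref 6 -> HIT, frames=[6,1,4] (faults so far: 4)
  step 9: ref 1 -> HIT, frames=[6,1,4] (faults so far: 4)
  step 10: ref 1 -> HIT, frames=[6,1,4] (faults so far: 4)
  step 11: ref 7 -> FAULT, evict 4, frames=[6,1,7] (faults so far: 5)
  step 12: ref 1 -> HIT, frames=[6,1,7] (faults so far: 5)
  step 13: ref 6 -> HIT, frames=[6,1,7] (faults so far: 5)
  step 14: ref 2 -> FAULT, evict 7, frames=[6,1,2] (faults so far: 6)
  step 15: ref 4 -> FAULT, evict 1, frames=[6,4,2] (faults so far: 7)
  LRU total faults: 7
--- Optimal ---
  step 0: ref 6 -> FAULT, frames=[6,-,-] (faults so far: 1)
  step 1: ref 6 -> HIT, frames=[6,-,-] (faults so far: 1)
  step 2: ref 5 -> FAULT, frames=[6,5,-] (faults so far: 2)
  step 3: ref 6 -> HIT, frames=[6,5,-] (faults so far: 2)
  step 4: ref 6 -> HIT, frames=[6,5,-] (faults so far: 2)
  step 5: ref 4 -> FAULT, frames=[6,5,4] (faults so far: 3)
  step 6: ref 1 -> FAULT, evict 5, frames=[6,1,4] (faults so far: 4)
  step 7: ref 6 -> HIT, frames=[6,1,4] (faults so far: 4)
  step 8: ref 6 -> HIT, frames=[6,1,4] (faults so far: 4)
  step 9: ref 1 -> HIT, frames=[6,1,4] (faults so far: 4)
  step 10: ref 1 -> HIT, frames=[6,1,4] (faults so far: 4)
  step 11: ref 7 -> FAULT, evict 4, frames=[6,1,7] (faults so far: 5)
  step 12: ref 1 -> HIT, frames=[6,1,7] (faults so far: 5)
  step 13: ref 6 -> HIT, frames=[6,1,7] (faults so far: 5)
  step 14: ref 2 -> FAULT, evict 1, frames=[6,2,7] (faults so far: 6)
  step 15: ref 4 -> FAULT, evict 2, frames=[6,4,7] (faults so far: 7)
  Optimal total faults: 7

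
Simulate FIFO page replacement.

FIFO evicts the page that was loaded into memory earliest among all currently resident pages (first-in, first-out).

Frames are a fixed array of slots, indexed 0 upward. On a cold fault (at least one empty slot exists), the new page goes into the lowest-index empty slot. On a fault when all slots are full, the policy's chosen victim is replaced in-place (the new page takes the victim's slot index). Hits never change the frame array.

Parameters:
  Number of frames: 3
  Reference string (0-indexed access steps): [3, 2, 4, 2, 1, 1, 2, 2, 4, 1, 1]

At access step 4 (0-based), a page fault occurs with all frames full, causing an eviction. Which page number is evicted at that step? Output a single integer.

Step 0: ref 3 -> FAULT, frames=[3,-,-]
Step 1: ref 2 -> FAULT, frames=[3,2,-]
Step 2: ref 4 -> FAULT, frames=[3,2,4]
Step 3: ref 2 -> HIT, frames=[3,2,4]
Step 4: ref 1 -> FAULT, evict 3, frames=[1,2,4]
At step 4: evicted page 3

Answer: 3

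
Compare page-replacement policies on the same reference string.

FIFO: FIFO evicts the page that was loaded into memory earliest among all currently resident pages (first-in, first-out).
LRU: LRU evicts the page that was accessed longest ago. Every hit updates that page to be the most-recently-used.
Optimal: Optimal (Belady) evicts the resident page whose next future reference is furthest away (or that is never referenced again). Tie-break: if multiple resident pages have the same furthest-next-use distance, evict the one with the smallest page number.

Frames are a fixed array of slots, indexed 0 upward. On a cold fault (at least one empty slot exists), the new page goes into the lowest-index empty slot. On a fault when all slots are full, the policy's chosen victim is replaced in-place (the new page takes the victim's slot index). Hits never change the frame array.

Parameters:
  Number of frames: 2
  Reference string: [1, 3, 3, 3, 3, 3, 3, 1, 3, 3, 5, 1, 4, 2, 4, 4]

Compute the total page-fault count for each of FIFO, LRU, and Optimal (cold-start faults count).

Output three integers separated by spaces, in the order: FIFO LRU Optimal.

--- FIFO ---
  step 0: ref 1 -> FAULT, frames=[1,-] (faults so far: 1)
  step 1: ref 3 -> FAULT, frames=[1,3] (faults so far: 2)
  step 2: ref 3 -> HIT, frames=[1,3] (faults so far: 2)
  step 3: ref 3 -> HIT, frames=[1,3] (faults so far: 2)
  step 4: ref 3 -> HIT, frames=[1,3] (faults so far: 2)
  step 5: ref 3 -> HIT, frames=[1,3] (faults so far: 2)
  step 6: ref 3 -> HIT, frames=[1,3] (faults so far: 2)
  step 7: ref 1 -> HIT, frames=[1,3] (faults so far: 2)
  step 8: ref 3 -> HIT, frames=[1,3] (faults so far: 2)
  step 9: ref 3 -> HIT, frames=[1,3] (faults so far: 2)
  step 10: ref 5 -> FAULT, evict 1, frames=[5,3] (faults so far: 3)
  step 11: ref 1 -> FAULT, evict 3, frames=[5,1] (faults so far: 4)
  step 12: ref 4 -> FAULT, evict 5, frames=[4,1] (faults so far: 5)
  step 13: ref 2 -> FAULT, evict 1, frames=[4,2] (faults so far: 6)
  step 14: ref 4 -> HIT, frames=[4,2] (faults so far: 6)
  step 15: ref 4 -> HIT, frames=[4,2] (faults so far: 6)
  FIFO total faults: 6
--- LRU ---
  step 0: ref 1 -> FAULT, frames=[1,-] (faults so far: 1)
  step 1: ref 3 -> FAULT, frames=[1,3] (faults so far: 2)
  step 2: ref 3 -> HIT, frames=[1,3] (faults so far: 2)
  step 3: ref 3 -> HIT, frames=[1,3] (faults so far: 2)
  step 4: ref 3 -> HIT, frames=[1,3] (faults so far: 2)
  step 5: ref 3 -> HIT, frames=[1,3] (faults so far: 2)
  step 6: ref 3 -> HIT, frames=[1,3] (faults so far: 2)
  step 7: ref 1 -> HIT, frames=[1,3] (faults so far: 2)
  step 8: ref 3 -> HIT, frames=[1,3] (faults so far: 2)
  step 9: ref 3 -> HIT, frames=[1,3] (faults so far: 2)
  step 10: ref 5 -> FAULT, evict 1, frames=[5,3] (faults so far: 3)
  step 11: ref 1 -> FAULT, evict 3, frames=[5,1] (faults so far: 4)
  step 12: ref 4 -> FAULT, evict 5, frames=[4,1] (faults so far: 5)
  step 13: ref 2 -> FAULT, evict 1, frames=[4,2] (faults so far: 6)
  step 14: ref 4 -> HIT, frames=[4,2] (faults so far: 6)
  step 15: ref 4 -> HIT, frames=[4,2] (faults so far: 6)
  LRU total faults: 6
--- Optimal ---
  step 0: ref 1 -> FAULT, frames=[1,-] (faults so far: 1)
  step 1: ref 3 -> FAULT, frames=[1,3] (faults so far: 2)
  step 2: ref 3 -> HIT, frames=[1,3] (faults so far: 2)
  step 3: ref 3 -> HIT, frames=[1,3] (faults so far: 2)
  step 4: ref 3 -> HIT, frames=[1,3] (faults so far: 2)
  step 5: ref 3 -> HIT, frames=[1,3] (faults so far: 2)
  step 6: ref 3 -> HIT, frames=[1,3] (faults so far: 2)
  step 7: ref 1 -> HIT, frames=[1,3] (faults so far: 2)
  step 8: ref 3 -> HIT, frames=[1,3] (faults so far: 2)
  step 9: ref 3 -> HIT, frames=[1,3] (faults so far: 2)
  step 10: ref 5 -> FAULT, evict 3, frames=[1,5] (faults so far: 3)
  step 11: ref 1 -> HIT, frames=[1,5] (faults so far: 3)
  step 12: ref 4 -> FAULT, evict 1, frames=[4,5] (faults so far: 4)
  step 13: ref 2 -> FAULT, evict 5, frames=[4,2] (faults so far: 5)
  step 14: ref 4 -> HIT, frames=[4,2] (faults so far: 5)
  step 15: ref 4 -> HIT, frames=[4,2] (faults so far: 5)
  Optimal total faults: 5

Answer: 6 6 5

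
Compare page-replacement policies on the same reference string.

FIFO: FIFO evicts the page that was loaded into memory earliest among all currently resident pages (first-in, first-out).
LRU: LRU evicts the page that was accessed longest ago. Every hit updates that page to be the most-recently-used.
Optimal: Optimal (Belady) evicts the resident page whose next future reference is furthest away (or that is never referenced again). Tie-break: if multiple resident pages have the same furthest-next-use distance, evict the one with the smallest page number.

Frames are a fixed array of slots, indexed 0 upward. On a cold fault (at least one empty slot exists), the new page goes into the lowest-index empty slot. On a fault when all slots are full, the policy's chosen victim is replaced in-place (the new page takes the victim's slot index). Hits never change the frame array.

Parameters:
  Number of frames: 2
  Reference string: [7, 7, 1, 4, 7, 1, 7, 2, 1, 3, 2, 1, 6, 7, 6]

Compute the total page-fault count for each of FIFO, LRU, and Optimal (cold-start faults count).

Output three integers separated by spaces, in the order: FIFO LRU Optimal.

--- FIFO ---
  step 0: ref 7 -> FAULT, frames=[7,-] (faults so far: 1)
  step 1: ref 7 -> HIT, frames=[7,-] (faults so far: 1)
  step 2: ref 1 -> FAULT, frames=[7,1] (faults so far: 2)
  step 3: ref 4 -> FAULT, evict 7, frames=[4,1] (faults so far: 3)
  step 4: ref 7 -> FAULT, evict 1, frames=[4,7] (faults so far: 4)
  step 5: ref 1 -> FAULT, evict 4, frames=[1,7] (faults so far: 5)
  step 6: ref 7 -> HIT, frames=[1,7] (faults so far: 5)
  step 7: ref 2 -> FAULT, evict 7, frames=[1,2] (faults so far: 6)
  step 8: ref 1 -> HIT, frames=[1,2] (faults so far: 6)
  step 9: ref 3 -> FAULT, evict 1, frames=[3,2] (faults so far: 7)
  step 10: ref 2 -> HIT, frames=[3,2] (faults so far: 7)
  step 11: ref 1 -> FAULT, evict 2, frames=[3,1] (faults so far: 8)
  step 12: ref 6 -> FAULT, evict 3, frames=[6,1] (faults so far: 9)
  step 13: ref 7 -> FAULT, evict 1, frames=[6,7] (faults so far: 10)
  step 14: ref 6 -> HIT, frames=[6,7] (faults so far: 10)
  FIFO total faults: 10
--- LRU ---
  step 0: ref 7 -> FAULT, frames=[7,-] (faults so far: 1)
  step 1: ref 7 -> HIT, frames=[7,-] (faults so far: 1)
  step 2: ref 1 -> FAULT, frames=[7,1] (faults so far: 2)
  step 3: ref 4 -> FAULT, evict 7, frames=[4,1] (faults so far: 3)
  step 4: ref 7 -> FAULT, evict 1, frames=[4,7] (faults so far: 4)
  step 5: ref 1 -> FAULT, evict 4, frames=[1,7] (faults so far: 5)
  step 6: ref 7 -> HIT, frames=[1,7] (faults so far: 5)
  step 7: ref 2 -> FAULT, evict 1, frames=[2,7] (faults so far: 6)
  step 8: ref 1 -> FAULT, evict 7, frames=[2,1] (faults so far: 7)
  step 9: ref 3 -> FAULT, evict 2, frames=[3,1] (faults so far: 8)
  step 10: ref 2 -> FAULT, evict 1, frames=[3,2] (faults so far: 9)
  step 11: ref 1 -> FAULT, evict 3, frames=[1,2] (faults so far: 10)
  step 12: ref 6 -> FAULT, evict 2, frames=[1,6] (faults so far: 11)
  step 13: ref 7 -> FAULT, evict 1, frames=[7,6] (faults so far: 12)
  step 14: ref 6 -> HIT, frames=[7,6] (faults so far: 12)
  LRU total faults: 12
--- Optimal ---
  step 0: ref 7 -> FAULT, frames=[7,-] (faults so far: 1)
  step 1: ref 7 -> HIT, frames=[7,-] (faults so far: 1)
  step 2: ref 1 -> FAULT, frames=[7,1] (faults so far: 2)
  step 3: ref 4 -> FAULT, evict 1, frames=[7,4] (faults so far: 3)
  step 4: ref 7 -> HIT, frames=[7,4] (faults so far: 3)
  step 5: ref 1 -> FAULT, evict 4, frames=[7,1] (faults so far: 4)
  step 6: ref 7 -> HIT, frames=[7,1] (faults so far: 4)
  step 7: ref 2 -> FAULT, evict 7, frames=[2,1] (faults so far: 5)
  step 8: ref 1 -> HIT, frames=[2,1] (faults so far: 5)
  step 9: ref 3 -> FAULT, evict 1, frames=[2,3] (faults so far: 6)
  step 10: ref 2 -> HIT, frames=[2,3] (faults so far: 6)
  step 11: ref 1 -> FAULT, evict 2, frames=[1,3] (faults so far: 7)
  step 12: ref 6 -> FAULT, evict 1, frames=[6,3] (faults so far: 8)
  step 13: ref 7 -> FAULT, evict 3, frames=[6,7] (faults so far: 9)
  step 14: ref 6 -> HIT, frames=[6,7] (faults so far: 9)
  Optimal total faults: 9

Answer: 10 12 9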